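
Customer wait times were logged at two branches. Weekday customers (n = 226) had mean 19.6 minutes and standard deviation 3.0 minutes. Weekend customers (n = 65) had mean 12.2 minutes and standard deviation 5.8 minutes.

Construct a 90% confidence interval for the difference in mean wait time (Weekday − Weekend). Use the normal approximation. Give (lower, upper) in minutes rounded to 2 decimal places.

(6.17, 8.63)

Standard errors of each mean: 3.0/√226 = 0.1996 and 5.8/√65 = 0.7194.
SE(x̄₁ − x̄₂) = √(0.1996² + 0.7194²) = 0.7466 for independent samples with unequal variances.
With z* = 1.645, the margin is 1.645 × 0.7466 = 1.2282.
x̄₁ − x̄₂ = 19.6 − 12.2 = 7.4000; the interval is 7.4000 ± 1.2282 = (6.17, 8.63).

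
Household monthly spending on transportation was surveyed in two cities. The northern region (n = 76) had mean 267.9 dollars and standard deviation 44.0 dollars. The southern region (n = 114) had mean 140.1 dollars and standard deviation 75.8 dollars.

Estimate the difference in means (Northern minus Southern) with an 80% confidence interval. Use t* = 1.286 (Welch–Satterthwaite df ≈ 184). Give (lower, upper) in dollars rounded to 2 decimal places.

(116.60, 139.00)

Standard errors of each mean: 44.0/√76 = 5.0471 and 75.8/√114 = 7.0993.
SE(x̄₁ − x̄₂) = √(5.0471² + 7.0993²) = 8.7105 for independent samples with unequal variances.
With t* = 1.286, the margin is 1.286 × 8.7105 = 11.2017.
x̄₁ − x̄₂ = 267.9 − 140.1 = 127.8000; the interval is 127.8000 ± 11.2017 = (116.60, 139.00).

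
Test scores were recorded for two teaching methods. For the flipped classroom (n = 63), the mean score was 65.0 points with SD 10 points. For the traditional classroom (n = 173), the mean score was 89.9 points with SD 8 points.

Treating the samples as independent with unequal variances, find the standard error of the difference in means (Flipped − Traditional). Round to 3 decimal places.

1.399

Standard errors of each mean: 10/√63 = 1.2599 and 8/√173 = 0.6082.
SE(x̄₁ − x̄₂) = √(1.2599² + 0.6082²) = 1.3990 for independent samples with unequal variances.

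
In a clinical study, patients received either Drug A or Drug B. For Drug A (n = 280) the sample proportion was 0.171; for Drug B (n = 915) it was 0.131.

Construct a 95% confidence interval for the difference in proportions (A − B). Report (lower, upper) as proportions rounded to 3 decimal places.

(-0.009, 0.089)

SE₁ = √(p̂₁(1−p̂₁)/n₁) = √(0.1710·0.8290/280) = 0.02250; SE₂ = √(0.1310·0.8690/915) = 0.01115.
Independent samples: SE of the difference = √(SE₁² + SE₂²) = √(0.00050625 + 0.0001243225) = 0.02511.
z* for 95% confidence is 1.960, so the margin of error is 1.960 × 0.02511 = 0.04922.
Point estimate p̂₁ − p̂₂ = 0.1710 − 0.1310 = 0.0400.
0.0400 ± 0.04922 → (-0.009, 0.089).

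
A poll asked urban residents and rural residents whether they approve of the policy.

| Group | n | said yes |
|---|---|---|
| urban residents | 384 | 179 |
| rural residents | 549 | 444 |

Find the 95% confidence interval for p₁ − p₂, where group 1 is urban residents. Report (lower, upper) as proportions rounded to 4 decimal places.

(-0.4024, -0.2828)

p̂₁ = 179/384 = 0.4661 and p̂₂ = 444/549 = 0.8087.
SE₁ = √(p̂₁(1−p̂₁)/n₁) = √(0.4661·0.5339/384) = 0.02546; SE₂ = √(0.8087·0.1913/549) = 0.01679.
Independent samples: SE of the difference = √(SE₁² + SE₂²) = √(0.0006482116 + 0.0002819041) = 0.03050.
z* for 95% confidence is 1.960, so the margin of error is 1.960 × 0.03050 = 0.05978.
Point estimate p̂₁ − p̂₂ = 0.4661 − 0.8087 = -0.3426.
-0.3426 ± 0.05978 → (-0.4024, -0.2828).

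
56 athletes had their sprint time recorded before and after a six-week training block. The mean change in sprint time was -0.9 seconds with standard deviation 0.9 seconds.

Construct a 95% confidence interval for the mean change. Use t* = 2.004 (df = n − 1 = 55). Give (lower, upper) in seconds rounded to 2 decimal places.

(-1.14, -0.66)

Paired design: SE = s_d/√n = 0.9/√56 = 0.1203.
t* = 2.004; margin of error = 2.004 × 0.1203 = 0.2411.
-0.9 ± 0.2411 → (-1.14, -0.66).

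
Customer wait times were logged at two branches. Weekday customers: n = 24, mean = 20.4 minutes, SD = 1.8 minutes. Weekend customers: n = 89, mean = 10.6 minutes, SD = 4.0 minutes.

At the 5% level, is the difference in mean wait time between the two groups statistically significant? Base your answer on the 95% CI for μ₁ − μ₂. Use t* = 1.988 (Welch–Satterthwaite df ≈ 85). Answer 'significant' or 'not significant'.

significant

SE₁ = s₁/√n₁ = 1.8/√24 = 0.3674; SE₂ = 4.0/√89 = 0.4240.
Independent samples, unequal variances: SE_diff = √(SE₁² + SE₂²) = √(0.13498276 + 0.179776) = 0.5610.
t* = 1.988, so margin of error = 1.988 × 0.5610 = 1.1153.
Difference in means = 20.4 − 10.6 = 9.8000.
9.8000 ± 1.1153 → (8.6847, 10.9153).
The interval (8.6847, 10.9153) does not contain 0, so the difference is significant.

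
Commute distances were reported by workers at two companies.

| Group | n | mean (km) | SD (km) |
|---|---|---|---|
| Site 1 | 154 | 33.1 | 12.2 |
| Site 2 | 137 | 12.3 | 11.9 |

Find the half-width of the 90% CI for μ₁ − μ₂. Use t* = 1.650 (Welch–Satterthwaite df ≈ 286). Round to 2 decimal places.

Per-group SEs: s₁/√n₁ = 12.2/√154 = 0.9831, s₂/√n₂ = 11.9/√137 = 1.0167.
Unpooled SE of the difference: √(0.96648561 + 1.03367889) = 1.4143.
Margin of error = t* · SE = 1.650 × 1.4143 = 2.3336.

2.33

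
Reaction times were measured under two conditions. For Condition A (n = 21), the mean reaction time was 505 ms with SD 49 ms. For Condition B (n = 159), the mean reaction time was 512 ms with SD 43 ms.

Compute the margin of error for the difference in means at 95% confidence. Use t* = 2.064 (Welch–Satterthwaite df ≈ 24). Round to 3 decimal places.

SE₁ = s₁/√n₁ = 49/√21 = 10.6927; SE₂ = 43/√159 = 3.4101.
Independent samples, unequal variances: SE_diff = √(SE₁² + SE₂²) = √(114.33383329 + 11.62878201) = 11.2233.
t* = 2.064, so margin of error = 2.064 × 11.2233 = 23.1649.

23.165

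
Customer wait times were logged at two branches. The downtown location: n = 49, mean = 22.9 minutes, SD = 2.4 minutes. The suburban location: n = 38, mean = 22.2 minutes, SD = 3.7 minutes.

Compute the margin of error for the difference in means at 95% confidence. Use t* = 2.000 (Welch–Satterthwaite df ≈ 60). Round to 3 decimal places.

Per-group SEs: s₁/√n₁ = 2.4/√49 = 0.3429, s₂/√n₂ = 3.7/√38 = 0.6002.
Unpooled SE of the difference: √(0.11758041 + 0.36024004) = 0.6912.
Margin of error = t* · SE = 2.000 × 0.6912 = 1.3824.

1.382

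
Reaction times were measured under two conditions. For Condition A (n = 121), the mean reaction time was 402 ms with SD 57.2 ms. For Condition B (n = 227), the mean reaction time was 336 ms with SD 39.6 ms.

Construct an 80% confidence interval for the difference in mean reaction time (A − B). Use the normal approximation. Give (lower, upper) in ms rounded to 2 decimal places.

(58.53, 73.47)

Standard errors of each mean: 57.2/√121 = 5.2000 and 39.6/√227 = 2.6283.
SE(x̄₁ − x̄₂) = √(5.2000² + 2.6283²) = 5.8265 for independent samples with unequal variances.
With z* = 1.282, the margin is 1.282 × 5.8265 = 7.4696.
x̄₁ − x̄₂ = 402 − 336 = 66.0000; the interval is 66.0000 ± 7.4696 = (58.53, 73.47).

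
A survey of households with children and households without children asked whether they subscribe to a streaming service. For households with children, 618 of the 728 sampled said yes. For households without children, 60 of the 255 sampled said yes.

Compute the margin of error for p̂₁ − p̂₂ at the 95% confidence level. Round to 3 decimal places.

0.058

p̂₁ = 618/728 = 0.8489 and p̂₂ = 60/255 = 0.2353.
SE₁ = √(p̂₁(1−p̂₁)/n₁) = √(0.8489·0.1511/728) = 0.01327; SE₂ = √(0.2353·0.7647/255) = 0.02656.
Independent samples: SE of the difference = √(SE₁² + SE₂²) = √(0.0001760929 + 0.0007054336) = 0.02969.
z* for 95% confidence is 1.960, so the margin of error is 1.960 × 0.02969 = 0.05819.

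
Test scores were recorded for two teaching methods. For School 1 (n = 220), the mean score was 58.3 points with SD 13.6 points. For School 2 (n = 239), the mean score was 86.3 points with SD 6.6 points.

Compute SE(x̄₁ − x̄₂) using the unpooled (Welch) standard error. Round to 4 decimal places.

1.0114

SE₁ = s₁/√n₁ = 13.6/√220 = 0.9169; SE₂ = 6.6/√239 = 0.4269.
Independent samples, unequal variances: SE_diff = √(SE₁² + SE₂²) = √(0.84070561 + 0.18224361) = 1.0114.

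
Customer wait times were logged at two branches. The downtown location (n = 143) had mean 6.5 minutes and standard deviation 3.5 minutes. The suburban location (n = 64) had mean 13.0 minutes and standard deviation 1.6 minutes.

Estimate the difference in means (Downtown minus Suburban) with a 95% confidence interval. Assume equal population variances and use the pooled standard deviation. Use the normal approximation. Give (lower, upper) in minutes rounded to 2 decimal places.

(-7.40, -5.60)

s_p = √[((n₁−1)s₁² + (n₂−1)s₂²)/(n₁+n₂−2)] = √[(142·3.5² + 63·1.6²)/205] = 3.0450.
SE = 3.0450·√(1/143 + 1/64) = 0.4579.
With z* = 1.960, margin = 1.960 × 0.4579 = 0.8975.
x̄₁ − x̄₂ = 6.5 − 13.0 = -6.5000; interval -6.5000 ± 0.8975 = (-7.40, -5.60).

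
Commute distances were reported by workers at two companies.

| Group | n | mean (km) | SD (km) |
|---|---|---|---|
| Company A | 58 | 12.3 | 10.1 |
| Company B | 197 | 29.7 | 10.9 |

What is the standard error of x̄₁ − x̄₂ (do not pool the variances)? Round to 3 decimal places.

1.537

Per-group SEs: s₁/√n₁ = 10.1/√58 = 1.3262, s₂/√n₂ = 10.9/√197 = 0.7766.
Unpooled SE of the difference: √(1.75880644 + 0.60310756) = 1.5369.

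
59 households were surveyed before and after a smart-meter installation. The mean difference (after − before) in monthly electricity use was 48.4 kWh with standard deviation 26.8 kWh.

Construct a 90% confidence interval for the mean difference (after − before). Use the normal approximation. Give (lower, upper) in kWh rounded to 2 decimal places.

(42.66, 54.14)

Paired design: SE = s_d/√n = 26.8/√59 = 3.4891.
z* = 1.645; margin of error = 1.645 × 3.4891 = 5.7396.
48.4 ± 5.7396 → (42.66, 54.14).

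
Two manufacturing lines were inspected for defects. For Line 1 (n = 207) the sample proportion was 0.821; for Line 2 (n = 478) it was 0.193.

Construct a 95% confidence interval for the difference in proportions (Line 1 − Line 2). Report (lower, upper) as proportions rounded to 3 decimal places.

SE₁ = √(p̂₁(1−p̂₁)/n₁) = √(0.8210·0.1790/207) = 0.02664; SE₂ = √(0.1930·0.8070/478) = 0.01805.
Independent samples: SE of the difference = √(SE₁² + SE₂²) = √(0.0007096896 + 0.0003258025) = 0.03218.
z* for 95% confidence is 1.960, so the margin of error is 1.960 × 0.03218 = 0.06307.
Point estimate p̂₁ − p̂₂ = 0.8210 − 0.1930 = 0.6280.
0.6280 ± 0.06307 → (0.565, 0.691).

(0.565, 0.691)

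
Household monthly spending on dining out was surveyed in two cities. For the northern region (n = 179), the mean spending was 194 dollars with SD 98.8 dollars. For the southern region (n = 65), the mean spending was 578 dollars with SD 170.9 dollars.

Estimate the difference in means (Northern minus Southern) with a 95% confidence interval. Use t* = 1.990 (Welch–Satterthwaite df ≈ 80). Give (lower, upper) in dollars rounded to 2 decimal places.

(-428.67, -339.33)

Per-group SEs: s₁/√n₁ = 98.8/√179 = 7.3847, s₂/√n₂ = 170.9/√65 = 21.1975.
Unpooled SE of the difference: √(54.53379409 + 449.33400625) = 22.4470.
Margin of error = t* · SE = 1.990 × 22.4470 = 44.6695.
x̄₁ − x̄₂ = 194 − 578 = -384.0000.
CI: -384.0000 ± 44.6695 = (-428.67, -339.33).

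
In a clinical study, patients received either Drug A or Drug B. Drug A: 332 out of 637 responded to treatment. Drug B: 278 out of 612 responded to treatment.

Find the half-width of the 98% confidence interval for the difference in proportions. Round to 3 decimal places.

0.066

p̂₁ = 332/637 = 0.5212 and p̂₂ = 278/612 = 0.4542.
SE₁ = √(p̂₁(1−p̂₁)/n₁) = √(0.5212·0.4788/637) = 0.01979; SE₂ = √(0.4542·0.5458/612) = 0.02013.
Independent samples: SE of the difference = √(SE₁² + SE₂²) = √(0.0003916441 + 0.0004052169) = 0.02823.
z* for 98% confidence is 2.326, so the margin of error is 2.326 × 0.02823 = 0.06566.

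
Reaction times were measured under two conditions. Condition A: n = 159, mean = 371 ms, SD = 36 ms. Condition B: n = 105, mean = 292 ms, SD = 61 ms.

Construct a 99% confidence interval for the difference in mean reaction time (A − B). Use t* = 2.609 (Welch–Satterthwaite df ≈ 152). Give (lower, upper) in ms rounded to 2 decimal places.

(61.77, 96.23)

Standard errors of each mean: 36/√159 = 2.8550 and 61/√105 = 5.9530.
SE(x̄₁ − x̄₂) = √(2.8550² + 5.9530²) = 6.6022 for independent samples with unequal variances.
With t* = 2.609, the margin is 2.609 × 6.6022 = 17.2251.
x̄₁ − x̄₂ = 371 − 292 = 79.0000; the interval is 79.0000 ± 17.2251 = (61.77, 96.23).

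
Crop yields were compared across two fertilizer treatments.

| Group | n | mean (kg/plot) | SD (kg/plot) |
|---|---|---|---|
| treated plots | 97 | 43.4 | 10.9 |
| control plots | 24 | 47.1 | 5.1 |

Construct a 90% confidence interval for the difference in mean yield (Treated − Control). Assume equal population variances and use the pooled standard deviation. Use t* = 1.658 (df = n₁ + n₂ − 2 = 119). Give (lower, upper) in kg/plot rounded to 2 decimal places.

(-7.50, 0.10)

s_p = √[((n₁−1)s₁² + (n₂−1)s₂²)/(n₁+n₂−2)] = √[(96·10.9² + 23·5.1²)/119] = 10.0436.
SE = 10.0436·√(1/97 + 1/24) = 2.2898.
With t* = 1.658, margin = 1.658 × 2.2898 = 3.7965.
x̄₁ − x̄₂ = 43.4 − 47.1 = -3.7000; interval -3.7000 ± 3.7965 = (-7.50, 0.10).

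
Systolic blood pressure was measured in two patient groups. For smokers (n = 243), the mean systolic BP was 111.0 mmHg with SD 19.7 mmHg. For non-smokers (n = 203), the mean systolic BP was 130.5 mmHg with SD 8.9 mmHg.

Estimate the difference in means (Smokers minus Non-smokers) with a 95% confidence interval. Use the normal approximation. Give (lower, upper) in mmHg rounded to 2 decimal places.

Per-group SEs: s₁/√n₁ = 19.7/√243 = 1.2638, s₂/√n₂ = 8.9/√203 = 0.6247.
Unpooled SE of the difference: √(1.59719044 + 0.39025009) = 1.4098.
Margin of error = z* · SE = 1.960 × 1.4098 = 2.7632.
x̄₁ − x̄₂ = 111.0 − 130.5 = -19.5000.
CI: -19.5000 ± 2.7632 = (-22.26, -16.74).

(-22.26, -16.74)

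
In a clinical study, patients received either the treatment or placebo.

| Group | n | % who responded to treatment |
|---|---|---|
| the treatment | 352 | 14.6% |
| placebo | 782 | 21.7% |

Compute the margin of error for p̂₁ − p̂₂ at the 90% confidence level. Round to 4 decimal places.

0.0393

The two standard errors are √(0.1460×0.8540/352) = 0.01882 and √(0.2170×0.7830/782) = 0.01474.
Because the samples are independent, SE_diff = √(0.01882² + 0.01474²) = 0.02391.
Using z* = 1.645 for 90%, ME = 1.645 × 0.02391 = 0.03933.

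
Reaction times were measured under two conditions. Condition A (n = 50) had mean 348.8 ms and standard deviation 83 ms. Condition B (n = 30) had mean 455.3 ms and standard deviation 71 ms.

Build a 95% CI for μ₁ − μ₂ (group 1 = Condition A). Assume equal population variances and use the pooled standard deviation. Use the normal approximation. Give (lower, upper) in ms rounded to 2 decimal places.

(-142.15, -70.85)

s_p = √[((n₁−1)s₁² + (n₂−1)s₂²)/(n₁+n₂−2)] = √[(49·83² + 29·71²)/78] = 78.7523.
SE = 78.7523·√(1/50 + 1/30) = 18.1871.
With z* = 1.960, margin = 1.960 × 18.1871 = 35.6467.
x̄₁ − x̄₂ = 348.8 − 455.3 = -106.5000; interval -106.5000 ± 35.6467 = (-142.15, -70.85).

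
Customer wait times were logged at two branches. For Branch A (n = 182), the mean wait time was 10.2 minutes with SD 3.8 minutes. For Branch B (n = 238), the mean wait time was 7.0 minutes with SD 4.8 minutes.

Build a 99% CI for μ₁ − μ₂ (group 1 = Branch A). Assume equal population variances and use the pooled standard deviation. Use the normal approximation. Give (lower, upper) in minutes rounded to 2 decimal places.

Pooled variance s_p² = [181·3.8² + 237·4.8²] / (182+238−2) = 19.3161, so s_p = 4.3950.
SE_diff = s_p·√(1/n₁ + 1/n₂) = 4.3950·√(1/182 + 1/238) = 0.4328.
z* = 2.576; margin = 2.576 × 0.4328 = 1.1149.
Difference = 10.2 − 7.0 = 3.2000.
3.2000 ± 1.1149 → (2.09, 4.31).

(2.09, 4.31)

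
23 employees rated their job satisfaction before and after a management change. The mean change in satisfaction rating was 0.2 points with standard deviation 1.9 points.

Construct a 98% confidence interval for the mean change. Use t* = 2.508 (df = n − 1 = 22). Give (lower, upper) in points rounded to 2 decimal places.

This is a matched-pairs design, so SE = s_d/√n = 1.9/√23 = 0.3962.
Margin = 2.508 × 0.3962 = 0.9937; the interval is 0.2 ± 0.9937 = (-0.79, 1.19).

(-0.79, 1.19)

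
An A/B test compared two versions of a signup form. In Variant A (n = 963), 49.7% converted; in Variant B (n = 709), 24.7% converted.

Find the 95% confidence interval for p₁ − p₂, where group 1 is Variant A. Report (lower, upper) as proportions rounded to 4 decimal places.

(0.2052, 0.2948)

SE₁ = √(p̂₁(1−p̂₁)/n₁) = √(0.4970·0.5030/963) = 0.01611; SE₂ = √(0.2470·0.7530/709) = 0.01620.
Independent samples: SE of the difference = √(SE₁² + SE₂²) = √(0.0002595321 + 0.00026244) = 0.02285.
z* for 95% confidence is 1.960, so the margin of error is 1.960 × 0.02285 = 0.04479.
Point estimate p̂₁ − p̂₂ = 0.4970 − 0.2470 = 0.2500.
0.2500 ± 0.04479 → (0.2052, 0.2948).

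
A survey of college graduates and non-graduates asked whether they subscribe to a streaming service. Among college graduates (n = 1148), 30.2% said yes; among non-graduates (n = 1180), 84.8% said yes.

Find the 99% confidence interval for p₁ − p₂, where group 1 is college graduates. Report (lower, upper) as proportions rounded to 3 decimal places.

Each SE is √(p̂(1−p̂)/n): √(0.3020·0.6980/1148) = 0.01355 and √(0.8480·0.1520/1180) = 0.01045.
SE(p̂₁ − p̂₂) = √(SE₁² + SE₂²) = √(0.0001836025 + 0.0001092025) = 0.01711, since the two samples are independent.
At 99% confidence z* = 2.576; margin = 2.576 × 0.01711 = 0.04408.
The difference is 0.3020 − 0.8480 = -0.5460, so the interval is -0.5460 ± 0.04408 = (-0.590, -0.502).

(-0.590, -0.502)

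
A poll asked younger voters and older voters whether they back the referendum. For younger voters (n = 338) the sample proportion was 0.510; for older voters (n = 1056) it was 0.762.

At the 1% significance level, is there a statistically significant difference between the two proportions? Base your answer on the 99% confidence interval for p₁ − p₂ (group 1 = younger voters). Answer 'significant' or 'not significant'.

significant

Each SE is √(p̂(1−p̂)/n): √(0.5100·0.4900/338) = 0.02719 and √(0.7620·0.2380/1056) = 0.01310.
SE(p̂₁ − p̂₂) = √(SE₁² + SE₂²) = √(0.0007392961 + 0.00017161) = 0.03018, since the two samples are independent.
At 99% confidence z* = 2.576; margin = 2.576 × 0.03018 = 0.07774.
The difference is 0.5100 − 0.7620 = -0.2520, so the interval is -0.2520 ± 0.07774 = (-0.32974, -0.17426).
The interval (-0.32974, -0.17426) does not contain 0, so the difference is significant.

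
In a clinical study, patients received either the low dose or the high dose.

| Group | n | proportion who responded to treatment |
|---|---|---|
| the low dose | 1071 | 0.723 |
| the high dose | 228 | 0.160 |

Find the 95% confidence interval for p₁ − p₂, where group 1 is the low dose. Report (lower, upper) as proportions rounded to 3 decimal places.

SE₁ = √(p̂₁(1−p̂₁)/n₁) = √(0.7230·0.2770/1071) = 0.01367; SE₂ = √(0.1600·0.8400/228) = 0.02428.
Independent samples: SE of the difference = √(SE₁² + SE₂²) = √(0.0001868689 + 0.0005895184) = 0.02786.
z* for 95% confidence is 1.960, so the margin of error is 1.960 × 0.02786 = 0.05461.
Point estimate p̂₁ − p̂₂ = 0.7230 − 0.1600 = 0.5630.
0.5630 ± 0.05461 → (0.508, 0.618).

(0.508, 0.618)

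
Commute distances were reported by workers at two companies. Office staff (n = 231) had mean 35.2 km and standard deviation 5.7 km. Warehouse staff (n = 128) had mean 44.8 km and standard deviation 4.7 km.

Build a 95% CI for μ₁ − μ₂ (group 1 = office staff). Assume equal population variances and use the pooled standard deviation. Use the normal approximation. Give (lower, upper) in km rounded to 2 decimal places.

(-10.76, -8.44)

Pooled variance s_p² = [230·5.7² + 127·4.7²] / (231+128−2) = 28.7903, so s_p = 5.3657.
SE_diff = s_p·√(1/n₁ + 1/n₂) = 5.3657·√(1/231 + 1/128) = 0.5912.
z* = 1.960; margin = 1.960 × 0.5912 = 1.1588.
Difference = 35.2 − 44.8 = -9.6000.
-9.6000 ± 1.1588 → (-10.76, -8.44).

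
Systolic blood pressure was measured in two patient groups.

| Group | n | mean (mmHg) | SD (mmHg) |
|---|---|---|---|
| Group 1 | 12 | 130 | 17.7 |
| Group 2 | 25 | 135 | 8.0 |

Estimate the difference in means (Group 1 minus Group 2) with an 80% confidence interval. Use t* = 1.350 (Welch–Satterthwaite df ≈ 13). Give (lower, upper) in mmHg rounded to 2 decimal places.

SE₁ = s₁/√n₁ = 17.7/√12 = 5.1095; SE₂ = 8.0/√25 = 1.6000.
Independent samples, unequal variances: SE_diff = √(SE₁² + SE₂²) = √(26.10699025 + 2.56) = 5.3542.
t* = 1.350, so margin of error = 1.350 × 5.3542 = 7.2282.
Difference in means = 130 − 135 = -5.0000.
-5.0000 ± 7.2282 → (-12.23, 2.23).

(-12.23, 2.23)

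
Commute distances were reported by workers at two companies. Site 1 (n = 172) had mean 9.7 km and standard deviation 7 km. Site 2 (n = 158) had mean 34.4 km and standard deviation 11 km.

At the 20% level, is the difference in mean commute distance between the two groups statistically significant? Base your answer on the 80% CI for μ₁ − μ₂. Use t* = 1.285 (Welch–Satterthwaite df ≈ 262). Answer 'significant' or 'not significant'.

Per-group SEs: s₁/√n₁ = 7/√172 = 0.5337, s₂/√n₂ = 11/√158 = 0.8751.
Unpooled SE of the difference: √(0.28483569 + 0.76580001) = 1.0250.
Margin of error = t* · SE = 1.285 × 1.0250 = 1.3171.
x̄₁ − x̄₂ = 9.7 − 34.4 = -24.7000.
CI: -24.7000 ± 1.3171 = (-26.0171, -23.3829).
The interval (-26.0171, -23.3829) does not contain 0, so the difference is significant.

significant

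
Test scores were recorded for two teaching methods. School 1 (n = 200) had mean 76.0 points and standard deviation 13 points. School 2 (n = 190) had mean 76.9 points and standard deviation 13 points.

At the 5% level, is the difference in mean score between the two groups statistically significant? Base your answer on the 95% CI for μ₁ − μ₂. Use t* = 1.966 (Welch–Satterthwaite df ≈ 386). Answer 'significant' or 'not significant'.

Per-group SEs: s₁/√n₁ = 13/√200 = 0.9192, s₂/√n₂ = 13/√190 = 0.9431.
Unpooled SE of the difference: √(0.84492864 + 0.88943761) = 1.3170.
Margin of error = t* · SE = 1.966 × 1.3170 = 2.5892.
x̄₁ − x̄₂ = 76.0 − 76.9 = -0.9000.
CI: -0.9000 ± 2.5892 = (-3.4892, 1.6892).
The interval (-3.4892, 1.6892) contains 0, so the difference is not significant.

not significant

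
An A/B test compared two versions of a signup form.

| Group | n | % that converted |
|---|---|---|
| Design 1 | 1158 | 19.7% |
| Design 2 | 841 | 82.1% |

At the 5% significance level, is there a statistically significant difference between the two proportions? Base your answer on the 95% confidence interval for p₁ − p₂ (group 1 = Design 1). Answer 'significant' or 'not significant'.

SE₁ = √(p̂₁(1−p̂₁)/n₁) = √(0.1970·0.8030/1158) = 0.01169; SE₂ = √(0.8210·0.1790/841) = 0.01322.
Independent samples: SE of the difference = √(SE₁² + SE₂²) = √(0.0001366561 + 0.0001747684) = 0.01765.
z* for 95% confidence is 1.960, so the margin of error is 1.960 × 0.01765 = 0.03459.
Point estimate p̂₁ − p̂₂ = 0.1970 − 0.8210 = -0.6240.
-0.6240 ± 0.03459 → (-0.65859, -0.58941).
The interval (-0.65859, -0.58941) does not contain 0, so the difference is significant.

significant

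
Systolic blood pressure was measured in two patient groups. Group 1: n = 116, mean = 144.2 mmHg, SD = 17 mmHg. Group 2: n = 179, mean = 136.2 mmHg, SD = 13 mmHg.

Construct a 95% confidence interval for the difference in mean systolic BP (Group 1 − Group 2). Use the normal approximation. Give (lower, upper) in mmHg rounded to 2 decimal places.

Per-group SEs: s₁/√n₁ = 17/√116 = 1.5784, s₂/√n₂ = 13/√179 = 0.9717.
Unpooled SE of the difference: √(2.49134656 + 0.94420089) = 1.8535.
Margin of error = z* · SE = 1.960 × 1.8535 = 3.6329.
x̄₁ − x̄₂ = 144.2 − 136.2 = 8.0000.
CI: 8.0000 ± 3.6329 = (4.37, 11.63).

(4.37, 11.63)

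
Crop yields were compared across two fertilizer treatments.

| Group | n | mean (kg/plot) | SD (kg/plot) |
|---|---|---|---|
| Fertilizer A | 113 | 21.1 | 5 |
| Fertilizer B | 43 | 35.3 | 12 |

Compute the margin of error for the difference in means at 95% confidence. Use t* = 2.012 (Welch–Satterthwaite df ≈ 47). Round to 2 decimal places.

3.80

Per-group SEs: s₁/√n₁ = 5/√113 = 0.4704, s₂/√n₂ = 12/√43 = 1.8300.
Unpooled SE of the difference: √(0.22127616 + 3.3489) = 1.8895.
Margin of error = t* · SE = 2.012 × 1.8895 = 3.8017.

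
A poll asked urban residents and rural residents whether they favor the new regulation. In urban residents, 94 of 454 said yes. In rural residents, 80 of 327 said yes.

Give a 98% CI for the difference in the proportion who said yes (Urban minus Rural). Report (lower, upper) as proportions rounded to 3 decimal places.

(-0.108, 0.033)

Sample proportions: 94/454 = 0.2070, 80/327 = 0.2446.
Each SE is √(p̂(1−p̂)/n): √(0.2070·0.7930/454) = 0.01901 and √(0.2446·0.7554/327) = 0.02377.
SE(p̂₁ − p̂₂) = √(SE₁² + SE₂²) = √(0.0003613801 + 0.0005650129) = 0.03044, since the two samples are independent.
At 98% confidence z* = 2.326; margin = 2.326 × 0.03044 = 0.07080.
The difference is 0.2070 − 0.2446 = -0.0376, so the interval is -0.0376 ± 0.07080 = (-0.108, 0.033).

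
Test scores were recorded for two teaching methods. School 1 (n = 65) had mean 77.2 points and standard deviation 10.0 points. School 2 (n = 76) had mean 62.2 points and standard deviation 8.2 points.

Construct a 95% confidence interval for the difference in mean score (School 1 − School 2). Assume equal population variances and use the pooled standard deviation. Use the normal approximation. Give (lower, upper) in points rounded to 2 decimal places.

s_p = √[((n₁−1)s₁² + (n₂−1)s₂²)/(n₁+n₂−2)] = √[(64·10.0² + 75·8.2²)/139] = 9.0732.
SE = 9.0732·√(1/65 + 1/76) = 1.5329.
With z* = 1.960, margin = 1.960 × 1.5329 = 3.0045.
x̄₁ − x̄₂ = 77.2 − 62.2 = 15.0000; interval 15.0000 ± 3.0045 = (12.00, 18.00).

(12.00, 18.00)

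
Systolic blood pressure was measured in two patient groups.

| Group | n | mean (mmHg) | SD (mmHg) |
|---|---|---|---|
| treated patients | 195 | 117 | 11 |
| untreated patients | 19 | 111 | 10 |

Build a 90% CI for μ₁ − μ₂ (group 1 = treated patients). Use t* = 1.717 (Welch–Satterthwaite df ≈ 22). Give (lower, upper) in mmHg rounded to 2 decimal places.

(1.84, 10.16)

Standard errors of each mean: 11/√195 = 0.7877 and 10/√19 = 2.2942.
SE(x̄₁ − x̄₂) = √(0.7877² + 2.2942²) = 2.4257 for independent samples with unequal variances.
With t* = 1.717, the margin is 1.717 × 2.4257 = 4.1649.
x̄₁ − x̄₂ = 117 − 111 = 6.0000; the interval is 6.0000 ± 4.1649 = (1.84, 10.16).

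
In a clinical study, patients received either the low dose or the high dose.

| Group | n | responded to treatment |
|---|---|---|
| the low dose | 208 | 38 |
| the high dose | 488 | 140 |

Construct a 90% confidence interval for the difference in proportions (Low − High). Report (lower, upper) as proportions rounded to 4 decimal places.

Sample proportions: 38/208 = 0.1827, 140/488 = 0.2869.
Each SE is √(p̂(1−p̂)/n): √(0.1827·0.8173/208) = 0.02679 and √(0.2869·0.7131/488) = 0.02048.
SE(p̂₁ − p̂₂) = √(SE₁² + SE₂²) = √(0.0007177041 + 0.0004194304) = 0.03372, since the two samples are independent.
At 90% confidence z* = 1.645; margin = 1.645 × 0.03372 = 0.05547.
The difference is 0.1827 − 0.2869 = -0.1042, so the interval is -0.1042 ± 0.05547 = (-0.1597, -0.0487).

(-0.1597, -0.0487)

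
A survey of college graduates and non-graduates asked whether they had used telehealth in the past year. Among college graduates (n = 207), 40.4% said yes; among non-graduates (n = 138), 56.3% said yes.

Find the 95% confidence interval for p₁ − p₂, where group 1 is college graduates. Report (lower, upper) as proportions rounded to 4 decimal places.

(-0.2654, -0.0526)

The two standard errors are √(0.4040×0.5960/207) = 0.03411 and √(0.5630×0.4370/138) = 0.04222.
Because the samples are independent, SE_diff = √(0.03411² + 0.04222²) = 0.05428.
Using z* = 1.960 for 95%, ME = 1.960 × 0.05428 = 0.10639.
p̂₁ − p̂₂ = -0.1590; interval -0.1590 ± 0.10639 gives (-0.2654, -0.0526).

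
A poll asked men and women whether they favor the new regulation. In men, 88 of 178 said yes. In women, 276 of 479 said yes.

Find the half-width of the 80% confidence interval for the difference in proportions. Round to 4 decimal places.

0.0561

First, p̂₁ = 88/178 = 0.4944; p̂₂ = 276/479 = 0.5762.
The two standard errors are √(0.4944×0.5056/178) = 0.03747 and √(0.5762×0.4238/479) = 0.02258.
Because the samples are independent, SE_diff = √(0.03747² + 0.02258²) = 0.04375.
Using z* = 1.282 for 80%, ME = 1.282 × 0.04375 = 0.05609.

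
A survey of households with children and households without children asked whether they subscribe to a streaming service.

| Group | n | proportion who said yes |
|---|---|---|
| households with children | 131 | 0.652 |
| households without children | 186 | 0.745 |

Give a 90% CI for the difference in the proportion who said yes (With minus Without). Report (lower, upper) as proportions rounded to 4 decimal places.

(-0.1793, -0.0067)

SE₁ = √(p̂₁(1−p̂₁)/n₁) = √(0.6520·0.3480/131) = 0.04162; SE₂ = √(0.7450·0.2550/186) = 0.03196.
Independent samples: SE of the difference = √(SE₁² + SE₂²) = √(0.0017322244 + 0.0010214416) = 0.05248.
z* for 90% confidence is 1.645, so the margin of error is 1.645 × 0.05248 = 0.08633.
Point estimate p̂₁ − p̂₂ = 0.6520 − 0.7450 = -0.0930.
-0.0930 ± 0.08633 → (-0.1793, -0.0067).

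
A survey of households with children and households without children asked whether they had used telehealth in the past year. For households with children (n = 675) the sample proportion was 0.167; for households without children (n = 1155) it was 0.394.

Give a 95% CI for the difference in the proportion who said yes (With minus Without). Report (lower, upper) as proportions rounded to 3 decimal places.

Each SE is √(p̂(1−p̂)/n): √(0.1670·0.8330/675) = 0.01436 and √(0.3940·0.6060/1155) = 0.01438.
SE(p̂₁ − p̂₂) = √(SE₁² + SE₂²) = √(0.0002062096 + 0.0002067844) = 0.02032, since the two samples are independent.
At 95% confidence z* = 1.960; margin = 1.960 × 0.02032 = 0.03983.
The difference is 0.1670 − 0.3940 = -0.2270, so the interval is -0.2270 ± 0.03983 = (-0.267, -0.187).

(-0.267, -0.187)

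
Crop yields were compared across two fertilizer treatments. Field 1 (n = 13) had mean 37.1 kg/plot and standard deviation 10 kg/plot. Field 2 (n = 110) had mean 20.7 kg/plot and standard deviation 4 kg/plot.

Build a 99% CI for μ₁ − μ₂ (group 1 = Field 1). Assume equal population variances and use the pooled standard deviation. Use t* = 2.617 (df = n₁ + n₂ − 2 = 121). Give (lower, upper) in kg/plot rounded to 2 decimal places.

s_p = √[((n₁−1)s₁² + (n₂−1)s₂²)/(n₁+n₂−2)] = √[(12·10² + 109·4²)/121] = 4.9326.
SE = 4.9326·√(1/13 + 1/110) = 1.4466.
With t* = 2.617, margin = 2.617 × 1.4466 = 3.7858.
x̄₁ − x̄₂ = 37.1 − 20.7 = 16.4000; interval 16.4000 ± 3.7858 = (12.61, 20.19).

(12.61, 20.19)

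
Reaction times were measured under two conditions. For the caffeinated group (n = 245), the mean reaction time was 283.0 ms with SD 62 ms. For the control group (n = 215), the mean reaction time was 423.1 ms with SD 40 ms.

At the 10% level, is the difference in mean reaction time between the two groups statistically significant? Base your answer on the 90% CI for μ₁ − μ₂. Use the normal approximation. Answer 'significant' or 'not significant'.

Per-group SEs: s₁/√n₁ = 62/√245 = 3.9610, s₂/√n₂ = 40/√215 = 2.7280.
Unpooled SE of the difference: √(15.689521 + 7.441984) = 4.8095.
Margin of error = z* · SE = 1.645 × 4.8095 = 7.9116.
x̄₁ − x̄₂ = 283.0 − 423.1 = -140.1000.
CI: -140.1000 ± 7.9116 = (-148.0116, -132.1884).
The interval (-148.0116, -132.1884) does not contain 0, so the difference is significant.

significant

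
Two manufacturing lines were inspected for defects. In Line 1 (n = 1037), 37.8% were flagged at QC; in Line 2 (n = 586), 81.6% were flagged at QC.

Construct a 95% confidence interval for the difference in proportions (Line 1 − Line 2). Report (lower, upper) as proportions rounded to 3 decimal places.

The two standard errors are √(0.3780×0.6220/1037) = 0.01506 and √(0.8160×0.1840/586) = 0.01601.
Because the samples are independent, SE_diff = √(0.01506² + 0.01601²) = 0.02198.
Using z* = 1.960 for 95%, ME = 1.960 × 0.02198 = 0.04308.
p̂₁ − p̂₂ = -0.4380; interval -0.4380 ± 0.04308 gives (-0.481, -0.395).

(-0.481, -0.395)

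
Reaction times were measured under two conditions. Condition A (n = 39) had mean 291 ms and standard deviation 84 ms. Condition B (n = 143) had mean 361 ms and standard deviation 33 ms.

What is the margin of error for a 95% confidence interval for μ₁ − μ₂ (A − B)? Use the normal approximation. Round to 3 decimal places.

26.913

Standard errors of each mean: 84/√39 = 13.4508 and 33/√143 = 2.7596.
SE(x̄₁ − x̄₂) = √(13.4508² + 2.7596²) = 13.7310 for independent samples with unequal variances.
With z* = 1.960, the margin is 1.960 × 13.7310 = 26.9128.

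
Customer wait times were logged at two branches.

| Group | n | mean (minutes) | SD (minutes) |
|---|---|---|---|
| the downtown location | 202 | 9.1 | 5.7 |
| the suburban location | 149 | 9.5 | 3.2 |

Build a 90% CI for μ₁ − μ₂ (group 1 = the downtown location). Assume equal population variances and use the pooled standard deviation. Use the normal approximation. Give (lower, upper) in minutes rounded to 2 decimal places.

Pooled variance s_p² = [201·5.7² + 148·3.2²] / (202+149−2) = 23.0545, so s_p = 4.8015.
SE_diff = s_p·√(1/n₁ + 1/n₂) = 4.8015·√(1/202 + 1/149) = 0.5185.
z* = 1.645; margin = 1.645 × 0.5185 = 0.8529.
Difference = 9.1 − 9.5 = -0.4000.
-0.4000 ± 0.8529 → (-1.25, 0.45).

(-1.25, 0.45)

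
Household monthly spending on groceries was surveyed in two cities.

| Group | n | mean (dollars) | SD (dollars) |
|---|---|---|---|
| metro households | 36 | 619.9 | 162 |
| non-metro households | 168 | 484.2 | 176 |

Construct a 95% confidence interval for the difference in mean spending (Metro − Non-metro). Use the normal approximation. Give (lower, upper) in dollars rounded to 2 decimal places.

(76.46, 194.94)

SE₁ = s₁/√n₁ = 162/√36 = 27.0000; SE₂ = 176/√168 = 13.5787.
Independent samples, unequal variances: SE_diff = √(SE₁² + SE₂²) = √(729.0 + 184.38109369) = 30.2222.
z* = 1.960, so margin of error = 1.960 × 30.2222 = 59.2355.
Difference in means = 619.9 − 484.2 = 135.7000.
135.7000 ± 59.2355 → (76.46, 194.94).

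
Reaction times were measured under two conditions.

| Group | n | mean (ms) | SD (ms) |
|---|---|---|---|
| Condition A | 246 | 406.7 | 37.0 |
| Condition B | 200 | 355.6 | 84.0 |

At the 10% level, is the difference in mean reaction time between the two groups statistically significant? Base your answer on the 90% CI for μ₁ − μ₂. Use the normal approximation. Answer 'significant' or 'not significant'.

significant

Per-group SEs: s₁/√n₁ = 37.0/√246 = 2.3590, s₂/√n₂ = 84.0/√200 = 5.9397.
Unpooled SE of the difference: √(5.564881 + 35.28003609) = 6.3910.
Margin of error = z* · SE = 1.645 × 6.3910 = 10.5132.
x̄₁ − x̄₂ = 406.7 − 355.6 = 51.1000.
CI: 51.1000 ± 10.5132 = (40.5868, 61.6132).
The interval (40.5868, 61.6132) does not contain 0, so the difference is significant.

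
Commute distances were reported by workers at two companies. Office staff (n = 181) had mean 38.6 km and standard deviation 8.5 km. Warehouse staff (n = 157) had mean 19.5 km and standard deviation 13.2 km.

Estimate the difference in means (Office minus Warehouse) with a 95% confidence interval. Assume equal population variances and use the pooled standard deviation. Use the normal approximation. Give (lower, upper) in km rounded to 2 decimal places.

Pooled variance s_p² = [180·8.5² + 156·13.2²] / (181+157−2) = 119.6025, so s_p = 10.9363.
SE_diff = s_p·√(1/n₁ + 1/n₂) = 10.9363·√(1/181 + 1/157) = 1.1927.
z* = 1.960; margin = 1.960 × 1.1927 = 2.3377.
Difference = 38.6 − 19.5 = 19.1000.
19.1000 ± 2.3377 → (16.76, 21.44).

(16.76, 21.44)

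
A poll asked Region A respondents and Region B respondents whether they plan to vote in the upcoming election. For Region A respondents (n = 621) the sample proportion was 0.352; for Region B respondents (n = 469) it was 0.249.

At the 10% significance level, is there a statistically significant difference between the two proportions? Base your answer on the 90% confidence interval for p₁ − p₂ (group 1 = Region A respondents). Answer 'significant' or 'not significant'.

significant

Each SE is √(p̂(1−p̂)/n): √(0.3520·0.6480/621) = 0.01917 and √(0.2490·0.7510/469) = 0.01997.
SE(p̂₁ − p̂₂) = √(SE₁² + SE₂²) = √(0.0003674889 + 0.0003988009) = 0.02768, since the two samples are independent.
At 90% confidence z* = 1.645; margin = 1.645 × 0.02768 = 0.04553.
The difference is 0.3520 − 0.2490 = 0.1030, so the interval is 0.1030 ± 0.04553 = (0.05747, 0.14853).
The interval (0.05747, 0.14853) does not contain 0, so the difference is significant.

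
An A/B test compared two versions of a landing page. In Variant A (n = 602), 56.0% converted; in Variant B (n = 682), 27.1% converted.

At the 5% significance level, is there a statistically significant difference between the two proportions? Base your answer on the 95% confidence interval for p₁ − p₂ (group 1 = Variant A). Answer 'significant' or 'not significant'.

Each SE is √(p̂(1−p̂)/n): √(0.5600·0.4400/602) = 0.02023 and √(0.2710·0.7290/682) = 0.01702.
SE(p̂₁ − p̂₂) = √(SE₁² + SE₂²) = √(0.0004092529 + 0.0002896804) = 0.02644, since the two samples are independent.
At 95% confidence z* = 1.960; margin = 1.960 × 0.02644 = 0.05182.
The difference is 0.5600 − 0.2710 = 0.2890, so the interval is 0.2890 ± 0.05182 = (0.23718, 0.34082).
The interval (0.23718, 0.34082) does not contain 0, so the difference is significant.

significant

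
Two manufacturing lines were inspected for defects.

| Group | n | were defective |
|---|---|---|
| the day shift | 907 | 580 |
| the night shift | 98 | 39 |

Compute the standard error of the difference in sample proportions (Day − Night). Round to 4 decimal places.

Sample proportions: 580/907 = 0.6395, 39/98 = 0.3980.
Each SE is √(p̂(1−p̂)/n): √(0.6395·0.3605/907) = 0.01594 and √(0.3980·0.6020/98) = 0.04945.
SE(p̂₁ − p̂₂) = √(SE₁² + SE₂²) = √(0.0002540836 + 0.0024453025) = 0.05196, since the two samples are independent.

0.0520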